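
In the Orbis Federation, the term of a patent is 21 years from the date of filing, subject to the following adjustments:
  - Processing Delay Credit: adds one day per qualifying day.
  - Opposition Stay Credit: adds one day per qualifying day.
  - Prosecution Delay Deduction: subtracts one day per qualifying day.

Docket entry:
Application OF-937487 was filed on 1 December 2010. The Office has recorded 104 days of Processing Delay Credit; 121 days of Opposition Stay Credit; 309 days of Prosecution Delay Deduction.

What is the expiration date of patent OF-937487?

September 8, 2031

Base term: filing date + 21 years → 1 December 2031.
Processing Delay Credit: +104 days → 14 March 2032.
Opposition Stay Credit: +121 days → 13 July 2032.
Prosecution Delay Deduction: −309 days → 8 September 2031.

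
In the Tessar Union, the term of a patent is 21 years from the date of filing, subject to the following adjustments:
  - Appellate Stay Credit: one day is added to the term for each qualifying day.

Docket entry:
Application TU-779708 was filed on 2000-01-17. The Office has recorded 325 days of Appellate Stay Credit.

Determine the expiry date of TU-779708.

2021-12-08

Base term: filing date + 21 years → 17 January 2021.
Appellate Stay Credit: +325 days → 8 December 2021.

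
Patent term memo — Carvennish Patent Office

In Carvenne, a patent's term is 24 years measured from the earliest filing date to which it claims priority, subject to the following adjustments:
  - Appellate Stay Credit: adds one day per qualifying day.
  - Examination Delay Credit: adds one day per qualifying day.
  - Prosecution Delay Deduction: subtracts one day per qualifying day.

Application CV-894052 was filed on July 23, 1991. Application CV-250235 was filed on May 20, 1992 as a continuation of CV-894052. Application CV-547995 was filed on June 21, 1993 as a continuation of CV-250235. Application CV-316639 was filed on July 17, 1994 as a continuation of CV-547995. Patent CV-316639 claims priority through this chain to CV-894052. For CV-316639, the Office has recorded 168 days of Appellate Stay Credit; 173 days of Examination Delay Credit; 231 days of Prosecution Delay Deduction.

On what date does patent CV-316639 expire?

2015-11-10

Earliest priority filing: 23 July 1991.
Base term: 23 July 1991 + 24 years → 23 July 2015.
Appellate Stay Credit: +168 days → 7 January 2016.
Examination Delay Credit: +173 days → 28 June 2016.
Prosecution Delay Deduction: −231 days → 10 November 2015.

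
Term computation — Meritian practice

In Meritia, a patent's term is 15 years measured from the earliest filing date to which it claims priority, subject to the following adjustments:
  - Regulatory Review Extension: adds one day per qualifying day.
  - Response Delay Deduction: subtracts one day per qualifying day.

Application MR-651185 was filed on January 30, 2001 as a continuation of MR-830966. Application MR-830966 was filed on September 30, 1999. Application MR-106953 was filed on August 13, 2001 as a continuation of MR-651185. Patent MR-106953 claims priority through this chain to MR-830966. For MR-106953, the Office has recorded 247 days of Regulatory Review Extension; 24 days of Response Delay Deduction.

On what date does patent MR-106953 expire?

Earliest priority filing: 30 September 1999.
Base term: 30 September 1999 + 15 years → 30 September 2014.
Regulatory Review Extension: +247 days → 4 June 2015.
Response Delay Deduction: −24 days → 11 May 2015.

2015-05-11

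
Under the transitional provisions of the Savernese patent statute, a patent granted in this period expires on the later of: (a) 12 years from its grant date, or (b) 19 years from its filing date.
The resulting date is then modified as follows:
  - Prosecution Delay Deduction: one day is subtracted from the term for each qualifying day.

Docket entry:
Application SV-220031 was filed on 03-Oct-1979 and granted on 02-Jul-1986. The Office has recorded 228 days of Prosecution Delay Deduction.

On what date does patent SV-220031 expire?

(a) grant + 12 years → 2 July 1998.
(b) filing + 19 years → 3 October 1998.
Later of the two: 3 October 1998.
Prosecution Delay Deduction: −228 days → 17 February 1998.

February 17, 1998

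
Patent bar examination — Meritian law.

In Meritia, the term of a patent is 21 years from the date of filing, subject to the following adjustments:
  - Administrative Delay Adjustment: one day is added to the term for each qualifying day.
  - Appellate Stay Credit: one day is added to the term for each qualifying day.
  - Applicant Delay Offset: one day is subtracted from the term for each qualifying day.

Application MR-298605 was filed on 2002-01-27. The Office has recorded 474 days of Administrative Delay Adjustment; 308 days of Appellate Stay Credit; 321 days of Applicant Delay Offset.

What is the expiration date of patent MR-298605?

May 2, 2024

Base term: filing date + 21 years → 27 January 2023.
Administrative Delay Adjustment: +474 days → 15 May 2024.
Appellate Stay Credit: +308 days → 19 March 2025.
Applicant Delay Offset: −321 days → 2 May 2024.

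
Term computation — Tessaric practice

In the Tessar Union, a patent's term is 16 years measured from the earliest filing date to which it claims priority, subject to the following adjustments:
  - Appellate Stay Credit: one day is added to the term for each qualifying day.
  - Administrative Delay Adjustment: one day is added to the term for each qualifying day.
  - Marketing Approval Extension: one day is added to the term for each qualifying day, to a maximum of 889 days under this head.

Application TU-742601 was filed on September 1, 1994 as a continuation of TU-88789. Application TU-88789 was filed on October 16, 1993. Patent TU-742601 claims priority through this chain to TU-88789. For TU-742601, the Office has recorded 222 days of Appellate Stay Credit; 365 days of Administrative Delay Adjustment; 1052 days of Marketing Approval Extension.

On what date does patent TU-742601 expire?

Earliest priority filing: 16 October 1993.
Base term: 16 October 1993 + 16 years → 16 October 2009.
Appellate Stay Credit: +222 days → 26 May 2010.
Administrative Delay Adjustment: +365 days → 26 May 2011.
Marketing Approval Extension: 1052 days claimed exceeds the 889-day cap, so +889 days → 31 October 2013.

October 31, 2013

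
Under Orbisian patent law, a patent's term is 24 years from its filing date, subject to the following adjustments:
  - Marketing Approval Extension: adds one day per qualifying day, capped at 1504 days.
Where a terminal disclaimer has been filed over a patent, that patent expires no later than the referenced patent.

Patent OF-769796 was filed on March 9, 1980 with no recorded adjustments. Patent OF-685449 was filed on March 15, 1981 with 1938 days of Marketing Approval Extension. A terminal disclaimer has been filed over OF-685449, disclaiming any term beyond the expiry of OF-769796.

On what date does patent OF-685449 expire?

Natural term of OF-685449:
  Base: filing + 24 years → 15 March 2005.
  Marketing Approval Extension: 1938 days claimed exceeds the 1504-day cap, so +1504 days → 27 April 2009.
Expiry of referenced patent OF-769796:
  Base: filing + 24 years → 9 March 2004.
Terminal disclaimer: OF-685449 expires on the earlier of 27 April 2009 and 9 March 2004.

2004-03-09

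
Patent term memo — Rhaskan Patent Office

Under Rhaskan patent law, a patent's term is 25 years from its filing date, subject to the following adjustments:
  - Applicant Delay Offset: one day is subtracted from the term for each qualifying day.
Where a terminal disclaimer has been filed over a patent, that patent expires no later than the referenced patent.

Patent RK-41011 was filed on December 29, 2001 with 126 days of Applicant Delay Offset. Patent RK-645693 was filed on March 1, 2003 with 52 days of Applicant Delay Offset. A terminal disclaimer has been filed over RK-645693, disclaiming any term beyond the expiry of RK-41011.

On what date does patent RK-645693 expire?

2026-08-25

Natural term of RK-645693:
  Base: filing + 25 years → 1 March 2028.
  Applicant Delay Offset: −52 days → 9 January 2028.
Expiry of referenced patent RK-41011:
  Base: filing + 25 years → 29 December 2026.
  Applicant Delay Offset: −126 days → 25 August 2026.
Terminal disclaimer: RK-645693 expires on the earlier of 9 January 2028 and 25 August 2026.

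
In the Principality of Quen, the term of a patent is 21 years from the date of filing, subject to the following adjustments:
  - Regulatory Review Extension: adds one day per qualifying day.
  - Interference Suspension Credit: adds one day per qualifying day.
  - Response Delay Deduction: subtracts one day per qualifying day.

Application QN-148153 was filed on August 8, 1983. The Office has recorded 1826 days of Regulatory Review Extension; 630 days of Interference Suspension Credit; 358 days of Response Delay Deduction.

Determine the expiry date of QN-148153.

May 7, 2010

Base term: filing date + 21 years → 8 August 2004.
Regulatory Review Extension: +1826 days → 8 August 2009.
Interference Suspension Credit: +630 days → 30 April 2011.
Response Delay Deduction: −358 days → 7 May 2010.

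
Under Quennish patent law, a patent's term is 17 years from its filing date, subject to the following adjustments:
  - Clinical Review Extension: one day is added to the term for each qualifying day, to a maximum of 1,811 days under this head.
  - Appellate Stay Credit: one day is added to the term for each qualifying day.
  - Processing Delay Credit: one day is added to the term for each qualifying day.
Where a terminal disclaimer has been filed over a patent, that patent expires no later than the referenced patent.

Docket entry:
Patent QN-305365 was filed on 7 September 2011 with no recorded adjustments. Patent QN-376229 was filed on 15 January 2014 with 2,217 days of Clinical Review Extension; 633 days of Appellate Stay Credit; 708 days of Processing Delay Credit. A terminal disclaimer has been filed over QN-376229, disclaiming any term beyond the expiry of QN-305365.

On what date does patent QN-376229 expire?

2028-09-07

Natural term of QN-376229:
  Base: filing + 17 years → 15 January 2031.
  Clinical Review Extension: 2217 days claimed exceeds the 1811-day cap, so +1811 days → 31 December 2035.
  Appellate Stay Credit: +633 days → 24 September 2037.
  Processing Delay Credit: +708 days → 2 September 2039.
Expiry of referenced patent QN-305365:
  Base: filing + 17 years → 7 September 2028.
Terminal disclaimer: QN-376229 expires on the earlier of 2 September 2039 and 7 September 2028.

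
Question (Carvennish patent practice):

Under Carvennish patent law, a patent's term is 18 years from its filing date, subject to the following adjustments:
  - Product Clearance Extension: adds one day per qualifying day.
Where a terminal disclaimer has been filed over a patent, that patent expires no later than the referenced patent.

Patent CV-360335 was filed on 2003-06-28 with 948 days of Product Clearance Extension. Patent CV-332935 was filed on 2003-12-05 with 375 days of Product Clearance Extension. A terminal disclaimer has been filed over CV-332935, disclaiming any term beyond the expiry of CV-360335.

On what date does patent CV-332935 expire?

December 15, 2022

Natural term of CV-332935:
  Base: filing + 18 years → 5 December 2021.
  Product Clearance Extension: +375 days → 15 December 2022.
Expiry of referenced patent CV-360335:
  Base: filing + 18 years → 28 June 2021.
  Product Clearance Extension: +948 days → 1 February 2024.
Terminal disclaimer: CV-332935 expires on the earlier of 15 December 2022 and 1 February 2024.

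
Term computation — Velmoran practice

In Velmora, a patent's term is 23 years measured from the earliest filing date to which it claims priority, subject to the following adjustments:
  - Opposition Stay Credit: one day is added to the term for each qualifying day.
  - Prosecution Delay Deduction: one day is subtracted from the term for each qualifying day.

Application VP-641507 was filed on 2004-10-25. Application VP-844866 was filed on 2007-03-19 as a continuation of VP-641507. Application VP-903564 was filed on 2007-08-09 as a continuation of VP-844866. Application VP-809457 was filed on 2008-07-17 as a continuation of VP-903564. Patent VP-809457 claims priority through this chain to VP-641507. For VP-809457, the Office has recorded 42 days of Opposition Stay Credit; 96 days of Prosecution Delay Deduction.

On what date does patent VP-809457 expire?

September 1, 2027

Earliest priority filing: 25 October 2004.
Base term: 25 October 2004 + 23 years → 25 October 2027.
Opposition Stay Credit: +42 days → 6 December 2027.
Prosecution Delay Deduction: −96 days → 1 September 2027.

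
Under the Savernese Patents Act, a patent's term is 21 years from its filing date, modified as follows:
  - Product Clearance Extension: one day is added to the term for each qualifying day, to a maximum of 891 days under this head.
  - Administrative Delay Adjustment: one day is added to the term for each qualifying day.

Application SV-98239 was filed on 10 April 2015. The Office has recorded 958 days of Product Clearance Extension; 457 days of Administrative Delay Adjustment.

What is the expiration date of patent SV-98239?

Base term: filing date + 21 years → 10 April 2036.
Product Clearance Extension: 958 days claimed exceeds the 891-day cap, so +891 days → 18 September 2038.
Administrative Delay Adjustment: +457 days → 19 December 2039.

December 19, 2039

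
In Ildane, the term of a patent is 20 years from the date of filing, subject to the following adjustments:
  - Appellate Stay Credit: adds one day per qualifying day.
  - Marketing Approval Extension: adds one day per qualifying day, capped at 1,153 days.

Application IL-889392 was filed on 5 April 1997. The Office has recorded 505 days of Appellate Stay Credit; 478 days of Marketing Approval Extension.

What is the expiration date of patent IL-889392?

Base term: filing date + 20 years → 5 April 2017.
Appellate Stay Credit: +505 days → 23 August 2018.
Marketing Approval Extension: 478 days (within the 1153-day cap) → +478 days → 14 December 2019.

2019-12-14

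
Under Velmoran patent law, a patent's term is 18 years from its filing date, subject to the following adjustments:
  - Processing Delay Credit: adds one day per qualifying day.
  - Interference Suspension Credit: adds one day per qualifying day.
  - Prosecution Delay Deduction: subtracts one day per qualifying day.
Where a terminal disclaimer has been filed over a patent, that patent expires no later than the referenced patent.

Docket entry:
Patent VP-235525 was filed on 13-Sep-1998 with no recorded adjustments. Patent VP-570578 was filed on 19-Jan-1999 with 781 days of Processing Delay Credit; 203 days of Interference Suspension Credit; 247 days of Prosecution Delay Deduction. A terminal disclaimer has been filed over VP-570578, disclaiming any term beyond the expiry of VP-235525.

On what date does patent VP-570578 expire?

Natural term of VP-570578:
  Base: filing + 18 years → 19 January 2017.
  Processing Delay Credit: +781 days → 11 March 2019.
  Interference Suspension Credit: +203 days → 30 September 2019.
  Prosecution Delay Deduction: −247 days → 26 January 2019.
Expiry of referenced patent VP-235525:
  Base: filing + 18 years → 13 September 2016.
Terminal disclaimer: VP-570578 expires on the earlier of 26 January 2019 and 13 September 2016.

September 13, 2016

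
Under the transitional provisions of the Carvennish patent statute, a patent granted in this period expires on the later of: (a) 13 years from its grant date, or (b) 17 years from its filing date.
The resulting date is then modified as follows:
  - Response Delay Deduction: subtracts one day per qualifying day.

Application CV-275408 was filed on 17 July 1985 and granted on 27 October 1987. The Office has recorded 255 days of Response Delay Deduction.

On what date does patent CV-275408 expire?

(a) grant + 13 years → 27 October 2000.
(b) filing + 17 years → 17 July 2002.
Later of the two: 17 July 2002.
Response Delay Deduction: −255 days → 4 November 2001.

2001-11-04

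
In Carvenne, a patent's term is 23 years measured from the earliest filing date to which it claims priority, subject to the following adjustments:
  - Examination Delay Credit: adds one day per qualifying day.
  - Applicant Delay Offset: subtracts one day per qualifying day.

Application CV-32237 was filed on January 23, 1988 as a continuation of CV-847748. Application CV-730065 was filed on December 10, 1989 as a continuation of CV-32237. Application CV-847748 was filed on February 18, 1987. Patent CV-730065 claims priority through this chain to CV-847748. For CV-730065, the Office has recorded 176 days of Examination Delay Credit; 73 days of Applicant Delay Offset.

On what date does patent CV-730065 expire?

June 1, 2010

Earliest priority filing: 18 February 1987.
Base term: 18 February 1987 + 23 years → 18 February 2010.
Examination Delay Credit: +176 days → 13 August 2010.
Applicant Delay Offset: −73 days → 1 June 2010.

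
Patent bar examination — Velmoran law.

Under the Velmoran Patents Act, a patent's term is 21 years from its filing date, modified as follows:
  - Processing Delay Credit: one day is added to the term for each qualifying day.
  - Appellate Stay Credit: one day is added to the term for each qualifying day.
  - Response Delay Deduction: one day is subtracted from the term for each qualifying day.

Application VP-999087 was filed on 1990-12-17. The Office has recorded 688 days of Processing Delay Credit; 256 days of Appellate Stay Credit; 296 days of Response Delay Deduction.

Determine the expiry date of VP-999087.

Base term: filing date + 21 years → 17 December 2011.
Processing Delay Credit: +688 days → 4 November 2013.
Appellate Stay Credit: +256 days → 18 July 2014.
Response Delay Deduction: −296 days → 25 September 2013.

2013-09-25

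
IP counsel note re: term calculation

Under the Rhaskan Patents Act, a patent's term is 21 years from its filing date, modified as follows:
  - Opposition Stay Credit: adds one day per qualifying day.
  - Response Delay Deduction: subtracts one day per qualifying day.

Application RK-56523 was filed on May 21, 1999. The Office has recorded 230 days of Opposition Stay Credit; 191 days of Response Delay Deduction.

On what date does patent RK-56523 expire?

Base term: filing date + 21 years → 21 May 2020.
Opposition Stay Credit: +230 days → 6 January 2021.
Response Delay Deduction: −191 days → 29 June 2020.

June 29, 2020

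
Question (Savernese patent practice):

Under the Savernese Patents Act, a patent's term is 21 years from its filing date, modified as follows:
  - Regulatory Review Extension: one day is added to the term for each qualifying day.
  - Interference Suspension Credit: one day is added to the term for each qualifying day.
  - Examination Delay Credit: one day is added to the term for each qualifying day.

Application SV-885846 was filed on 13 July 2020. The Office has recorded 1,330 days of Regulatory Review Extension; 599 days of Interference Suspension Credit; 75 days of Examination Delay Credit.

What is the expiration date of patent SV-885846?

2047-01-07

Base term: filing date + 21 years → 13 July 2041.
Regulatory Review Extension: +1330 days → 4 March 2045.
Interference Suspension Credit: +599 days → 24 October 2046.
Examination Delay Credit: +75 days → 7 January 2047.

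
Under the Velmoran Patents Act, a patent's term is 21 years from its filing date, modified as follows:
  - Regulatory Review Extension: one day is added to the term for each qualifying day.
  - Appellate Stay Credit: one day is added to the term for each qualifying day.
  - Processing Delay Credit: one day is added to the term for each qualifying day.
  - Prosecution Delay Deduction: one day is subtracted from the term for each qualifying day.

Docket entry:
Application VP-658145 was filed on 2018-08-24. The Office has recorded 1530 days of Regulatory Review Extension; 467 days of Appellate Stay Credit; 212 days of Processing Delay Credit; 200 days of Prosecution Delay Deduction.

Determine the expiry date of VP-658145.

February 22, 2045

Base term: filing date + 21 years → 24 August 2039.
Regulatory Review Extension: +1530 days → 1 November 2043.
Appellate Stay Credit: +467 days → 10 February 2045.
Processing Delay Credit: +212 days → 10 September 2045.
Prosecution Delay Deduction: −200 days → 22 February 2045.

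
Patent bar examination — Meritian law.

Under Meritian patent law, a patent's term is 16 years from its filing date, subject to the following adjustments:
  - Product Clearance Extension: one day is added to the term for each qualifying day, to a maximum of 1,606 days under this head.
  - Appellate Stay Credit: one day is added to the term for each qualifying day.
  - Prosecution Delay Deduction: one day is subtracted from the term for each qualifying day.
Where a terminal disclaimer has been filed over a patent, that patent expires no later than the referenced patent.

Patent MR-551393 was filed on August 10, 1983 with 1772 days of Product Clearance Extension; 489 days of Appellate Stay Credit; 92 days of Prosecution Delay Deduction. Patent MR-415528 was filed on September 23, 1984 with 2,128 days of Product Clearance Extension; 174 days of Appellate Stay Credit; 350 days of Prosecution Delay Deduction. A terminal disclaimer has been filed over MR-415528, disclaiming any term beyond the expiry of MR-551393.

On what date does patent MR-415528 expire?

Natural term of MR-415528:
  Base: filing + 16 years → 23 September 2000.
  Product Clearance Extension: 2128 days claimed exceeds the 1606-day cap, so +1606 days → 15 February 2005.
  Appellate Stay Credit: +174 days → 8 August 2005.
  Prosecution Delay Deduction: −350 days → 23 August 2004.
Expiry of referenced patent MR-551393:
  Base: filing + 16 years → 10 August 1999.
  Product Clearance Extension: 1772 days claimed exceeds the 1606-day cap, so +1606 days → 2 January 2004.
  Appellate Stay Credit: +489 days → 5 May 2005.
  Prosecution Delay Deduction: −92 days → 2 February 2005.
Terminal disclaimer: MR-415528 expires on the earlier of 23 August 2004 and 2 February 2005.

2004-08-23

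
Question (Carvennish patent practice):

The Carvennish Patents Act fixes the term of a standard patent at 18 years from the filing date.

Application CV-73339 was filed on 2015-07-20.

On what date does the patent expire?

Filing date + 18 years → 20 July 2033.

July 20, 2033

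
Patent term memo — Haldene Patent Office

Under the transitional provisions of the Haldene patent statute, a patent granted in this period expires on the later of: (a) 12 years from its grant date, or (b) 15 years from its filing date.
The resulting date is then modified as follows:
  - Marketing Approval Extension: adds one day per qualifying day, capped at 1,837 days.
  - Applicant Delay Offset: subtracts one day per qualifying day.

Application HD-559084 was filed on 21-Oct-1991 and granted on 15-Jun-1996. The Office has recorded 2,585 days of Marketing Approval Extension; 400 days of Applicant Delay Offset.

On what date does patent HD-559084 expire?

(a) grant + 12 years → 15 June 2008.
(b) filing + 15 years → 21 October 2006.
Later of the two: 15 June 2008.
Marketing Approval Extension: 2585 days claimed exceeds the 1837-day cap, so +1837 days → 26 June 2013.
Applicant Delay Offset: −400 days → 22 May 2012.

2012-05-22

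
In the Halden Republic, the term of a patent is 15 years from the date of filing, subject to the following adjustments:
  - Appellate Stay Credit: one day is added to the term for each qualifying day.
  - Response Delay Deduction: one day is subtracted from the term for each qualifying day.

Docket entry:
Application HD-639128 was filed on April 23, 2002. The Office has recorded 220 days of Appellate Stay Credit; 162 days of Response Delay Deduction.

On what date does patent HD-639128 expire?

June 20, 2017

Base term: filing date + 15 years → 23 April 2017.
Appellate Stay Credit: +220 days → 29 November 2017.
Response Delay Deduction: −162 days → 20 June 2017.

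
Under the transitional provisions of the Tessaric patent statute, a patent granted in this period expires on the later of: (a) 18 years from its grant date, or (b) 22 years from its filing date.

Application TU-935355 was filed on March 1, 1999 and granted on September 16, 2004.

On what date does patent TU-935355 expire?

September 16, 2022

(a) grant + 18 years → 16 September 2022.
(b) filing + 22 years → 1 March 2021.
Later of the two: 16 September 2022.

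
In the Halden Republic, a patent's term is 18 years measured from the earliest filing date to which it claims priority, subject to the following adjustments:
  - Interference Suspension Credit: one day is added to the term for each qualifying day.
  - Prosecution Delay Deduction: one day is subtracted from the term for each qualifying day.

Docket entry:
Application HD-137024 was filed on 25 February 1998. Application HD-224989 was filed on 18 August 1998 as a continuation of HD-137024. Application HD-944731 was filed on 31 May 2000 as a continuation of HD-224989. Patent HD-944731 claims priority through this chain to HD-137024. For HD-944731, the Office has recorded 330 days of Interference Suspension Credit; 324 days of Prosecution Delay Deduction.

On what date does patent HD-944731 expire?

Earliest priority filing: 25 February 1998.
Base term: 25 February 1998 + 18 years → 25 February 2016.
Interference Suspension Credit: +330 days → 20 January 2017.
Prosecution Delay Deduction: −324 days → 2 March 2016.

March 2, 2016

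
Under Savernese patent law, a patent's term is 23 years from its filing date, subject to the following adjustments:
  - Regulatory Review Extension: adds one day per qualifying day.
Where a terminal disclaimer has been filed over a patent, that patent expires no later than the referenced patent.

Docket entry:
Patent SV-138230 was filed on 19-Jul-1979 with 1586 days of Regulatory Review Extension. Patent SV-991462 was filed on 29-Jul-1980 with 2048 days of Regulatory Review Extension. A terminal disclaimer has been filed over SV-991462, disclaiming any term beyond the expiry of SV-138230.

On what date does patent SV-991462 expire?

Natural term of SV-991462:
  Base: filing + 23 years → 29 July 2003.
  Regulatory Review Extension: +2048 days → 7 March 2009.
Expiry of referenced patent SV-138230:
  Base: filing + 23 years → 19 July 2002.
  Regulatory Review Extension: +1586 days → 21 November 2006.
Terminal disclaimer: SV-991462 expires on the earlier of 7 March 2009 and 21 November 2006.

2006-11-21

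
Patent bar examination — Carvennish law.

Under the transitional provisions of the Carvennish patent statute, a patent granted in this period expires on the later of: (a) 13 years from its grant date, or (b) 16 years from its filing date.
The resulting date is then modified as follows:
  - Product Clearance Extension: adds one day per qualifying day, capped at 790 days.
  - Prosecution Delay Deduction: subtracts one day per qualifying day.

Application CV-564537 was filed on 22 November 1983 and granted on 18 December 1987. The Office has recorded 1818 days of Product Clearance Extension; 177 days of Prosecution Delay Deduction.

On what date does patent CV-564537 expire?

August 23, 2002

(a) grant + 13 years → 18 December 2000.
(b) filing + 16 years → 22 November 1999.
Later of the two: 18 December 2000.
Product Clearance Extension: 1818 days claimed exceeds the 790-day cap, so +790 days → 16 February 2003.
Prosecution Delay Deduction: −177 days → 23 August 2002.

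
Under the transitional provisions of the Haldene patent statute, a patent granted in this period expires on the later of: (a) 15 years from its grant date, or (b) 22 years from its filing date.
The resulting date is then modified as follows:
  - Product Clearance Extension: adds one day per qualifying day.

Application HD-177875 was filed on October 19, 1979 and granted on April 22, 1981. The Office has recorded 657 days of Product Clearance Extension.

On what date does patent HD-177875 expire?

(a) grant + 15 years → 22 April 1996.
(b) filing + 22 years → 19 October 2001.
Later of the two: 19 October 2001.
Product Clearance Extension: +657 days → 7 August 2003.

August 7, 2003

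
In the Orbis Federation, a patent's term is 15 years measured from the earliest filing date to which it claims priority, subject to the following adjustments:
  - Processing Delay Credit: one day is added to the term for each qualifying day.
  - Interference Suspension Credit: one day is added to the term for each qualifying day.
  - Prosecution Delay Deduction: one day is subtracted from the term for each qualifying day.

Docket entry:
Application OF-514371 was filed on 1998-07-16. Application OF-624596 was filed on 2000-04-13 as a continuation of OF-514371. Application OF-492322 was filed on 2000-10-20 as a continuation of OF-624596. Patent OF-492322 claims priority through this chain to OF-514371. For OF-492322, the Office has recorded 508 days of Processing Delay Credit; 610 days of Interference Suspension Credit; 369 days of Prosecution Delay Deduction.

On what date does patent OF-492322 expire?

2015-08-04

Earliest priority filing: 16 July 1998.
Base term: 16 July 1998 + 15 years → 16 July 2013.
Processing Delay Credit: +508 days → 6 December 2014.
Interference Suspension Credit: +610 days → 7 August 2016.
Prosecution Delay Deduction: −369 days → 4 August 2015.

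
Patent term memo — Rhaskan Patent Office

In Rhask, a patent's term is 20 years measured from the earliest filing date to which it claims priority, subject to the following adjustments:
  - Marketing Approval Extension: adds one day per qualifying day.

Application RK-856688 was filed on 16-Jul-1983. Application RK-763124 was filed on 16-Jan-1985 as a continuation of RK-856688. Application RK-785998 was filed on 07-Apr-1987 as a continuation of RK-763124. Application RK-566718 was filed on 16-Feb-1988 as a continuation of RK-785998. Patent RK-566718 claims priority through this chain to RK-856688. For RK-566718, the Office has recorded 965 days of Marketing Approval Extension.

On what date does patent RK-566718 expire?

2006-03-07

Earliest priority filing: 16 July 1983.
Base term: 16 July 1983 + 20 years → 16 July 2003.
Marketing Approval Extension: +965 days → 7 March 2006.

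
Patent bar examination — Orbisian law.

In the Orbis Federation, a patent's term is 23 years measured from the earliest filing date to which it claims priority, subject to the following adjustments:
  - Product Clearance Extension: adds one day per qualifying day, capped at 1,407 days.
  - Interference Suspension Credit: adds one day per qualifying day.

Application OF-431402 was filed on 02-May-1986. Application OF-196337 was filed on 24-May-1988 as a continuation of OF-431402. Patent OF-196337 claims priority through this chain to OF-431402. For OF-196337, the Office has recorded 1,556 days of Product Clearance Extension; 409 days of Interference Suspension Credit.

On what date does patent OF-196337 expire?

April 22, 2014

Earliest priority filing: 2 May 1986.
Base term: 2 May 1986 + 23 years → 2 May 2009.
Product Clearance Extension: 1556 days claimed exceeds the 1407-day cap, so +1407 days → 9 March 2013.
Interference Suspension Credit: +409 days → 22 April 2014.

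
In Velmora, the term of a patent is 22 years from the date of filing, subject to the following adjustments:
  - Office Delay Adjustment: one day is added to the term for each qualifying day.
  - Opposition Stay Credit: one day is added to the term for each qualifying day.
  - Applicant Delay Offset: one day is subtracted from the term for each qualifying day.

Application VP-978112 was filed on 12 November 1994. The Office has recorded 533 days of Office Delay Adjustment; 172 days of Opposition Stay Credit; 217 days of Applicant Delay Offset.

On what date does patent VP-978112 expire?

2018-03-15

Base term: filing date + 22 years → 12 November 2016.
Office Delay Adjustment: +533 days → 29 April 2018.
Opposition Stay Credit: +172 days → 18 October 2018.
Applicant Delay Offset: −217 days → 15 March 2018.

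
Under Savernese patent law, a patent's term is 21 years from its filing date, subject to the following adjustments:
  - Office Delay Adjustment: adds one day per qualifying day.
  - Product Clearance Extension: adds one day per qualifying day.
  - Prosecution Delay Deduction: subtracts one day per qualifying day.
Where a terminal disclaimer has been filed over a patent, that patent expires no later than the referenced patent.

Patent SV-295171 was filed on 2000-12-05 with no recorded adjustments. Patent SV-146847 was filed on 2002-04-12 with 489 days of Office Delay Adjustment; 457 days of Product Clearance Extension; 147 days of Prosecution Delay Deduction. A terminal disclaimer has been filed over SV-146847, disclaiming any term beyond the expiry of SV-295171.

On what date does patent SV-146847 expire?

Natural term of SV-146847:
  Base: filing + 21 years → 12 April 2023.
  Office Delay Adjustment: +489 days → 13 August 2024.
  Product Clearance Extension: +457 days → 13 November 2025.
  Prosecution Delay Deduction: −147 days → 19 June 2025.
Expiry of referenced patent SV-295171:
  Base: filing + 21 years → 5 December 2021.
Terminal disclaimer: SV-146847 expires on the earlier of 19 June 2025 and 5 December 2021.

2021-12-05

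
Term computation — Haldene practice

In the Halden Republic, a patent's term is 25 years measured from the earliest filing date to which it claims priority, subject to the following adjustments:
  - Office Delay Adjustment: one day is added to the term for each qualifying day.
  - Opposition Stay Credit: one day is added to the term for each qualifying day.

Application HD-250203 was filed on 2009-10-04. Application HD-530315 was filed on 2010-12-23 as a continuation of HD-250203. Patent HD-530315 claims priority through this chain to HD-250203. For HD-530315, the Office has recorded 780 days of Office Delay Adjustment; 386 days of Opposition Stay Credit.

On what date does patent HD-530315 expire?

2037-12-13

Earliest priority filing: 4 October 2009.
Base term: 4 October 2009 + 25 years → 4 October 2034.
Office Delay Adjustment: +780 days → 22 November 2036.
Opposition Stay Credit: +386 days → 13 December 2037.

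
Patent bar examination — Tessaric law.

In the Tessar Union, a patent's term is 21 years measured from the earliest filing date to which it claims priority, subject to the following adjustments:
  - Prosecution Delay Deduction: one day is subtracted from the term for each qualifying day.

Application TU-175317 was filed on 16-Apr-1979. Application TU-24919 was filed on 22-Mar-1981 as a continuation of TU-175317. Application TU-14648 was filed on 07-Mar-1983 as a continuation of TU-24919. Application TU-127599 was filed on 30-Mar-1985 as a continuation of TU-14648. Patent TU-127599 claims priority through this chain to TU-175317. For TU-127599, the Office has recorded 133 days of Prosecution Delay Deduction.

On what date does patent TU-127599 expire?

Earliest priority filing: 16 April 1979.
Base term: 16 April 1979 + 21 years → 16 April 2000.
Prosecution Delay Deduction: −133 days → 5 December 1999.

December 5, 1999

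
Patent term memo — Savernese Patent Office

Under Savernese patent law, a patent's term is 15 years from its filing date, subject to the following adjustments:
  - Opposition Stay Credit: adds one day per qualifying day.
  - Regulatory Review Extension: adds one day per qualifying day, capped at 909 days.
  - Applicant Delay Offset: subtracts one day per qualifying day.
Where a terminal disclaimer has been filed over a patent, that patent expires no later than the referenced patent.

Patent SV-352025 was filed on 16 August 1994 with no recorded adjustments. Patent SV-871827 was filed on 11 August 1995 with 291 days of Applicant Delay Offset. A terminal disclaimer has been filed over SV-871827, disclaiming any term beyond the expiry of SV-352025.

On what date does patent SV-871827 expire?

Natural term of SV-871827:
  Base: filing + 15 years → 11 August 2010.
  Applicant Delay Offset: −291 days → 24 October 2009.
Expiry of referenced patent SV-352025:
  Base: filing + 15 years → 16 August 2009.
Terminal disclaimer: SV-871827 expires on the earlier of 24 October 2009 and 16 August 2009.

August 16, 2009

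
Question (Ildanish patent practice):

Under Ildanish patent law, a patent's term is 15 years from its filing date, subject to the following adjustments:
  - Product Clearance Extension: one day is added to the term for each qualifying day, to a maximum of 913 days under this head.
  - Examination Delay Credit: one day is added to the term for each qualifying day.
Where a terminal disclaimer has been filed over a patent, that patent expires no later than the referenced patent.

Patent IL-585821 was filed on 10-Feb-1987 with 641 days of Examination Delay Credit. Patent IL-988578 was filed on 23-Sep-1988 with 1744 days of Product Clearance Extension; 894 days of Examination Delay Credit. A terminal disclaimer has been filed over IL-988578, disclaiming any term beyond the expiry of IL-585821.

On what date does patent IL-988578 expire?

Natural term of IL-988578:
  Base: filing + 15 years → 23 September 2003.
  Product Clearance Extension: 1744 days claimed exceeds the 913-day cap, so +913 days → 24 March 2006.
  Examination Delay Credit: +894 days → 3 September 2008.
Expiry of referenced patent IL-585821:
  Base: filing + 15 years → 10 February 2002.
  Examination Delay Credit: +641 days → 13 November 2003.
Terminal disclaimer: IL-988578 expires on the earlier of 3 September 2008 and 13 November 2003.

November 13, 2003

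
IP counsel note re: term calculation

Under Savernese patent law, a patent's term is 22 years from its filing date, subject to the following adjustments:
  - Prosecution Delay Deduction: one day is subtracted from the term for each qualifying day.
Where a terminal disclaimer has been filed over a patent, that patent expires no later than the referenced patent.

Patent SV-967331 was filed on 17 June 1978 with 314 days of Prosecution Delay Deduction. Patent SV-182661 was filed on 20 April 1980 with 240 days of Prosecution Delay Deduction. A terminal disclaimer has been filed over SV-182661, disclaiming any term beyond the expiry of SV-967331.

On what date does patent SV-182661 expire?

Natural term of SV-182661:
  Base: filing + 22 years → 20 April 2002.
  Prosecution Delay Deduction: −240 days → 23 August 2001.
Expiry of referenced patent SV-967331:
  Base: filing + 22 years → 17 June 2000.
  Prosecution Delay Deduction: −314 days → 8 August 1999.
Terminal disclaimer: SV-182661 expires on the earlier of 23 August 2001 and 8 August 1999.

August 8, 1999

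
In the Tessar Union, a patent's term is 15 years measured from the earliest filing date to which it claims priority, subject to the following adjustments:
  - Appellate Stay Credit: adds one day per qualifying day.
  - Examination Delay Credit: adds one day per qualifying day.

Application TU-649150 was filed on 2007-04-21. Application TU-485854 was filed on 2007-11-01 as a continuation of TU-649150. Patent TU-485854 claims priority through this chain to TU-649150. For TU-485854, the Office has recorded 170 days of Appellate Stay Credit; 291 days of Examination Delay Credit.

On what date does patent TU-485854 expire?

Earliest priority filing: 21 April 2007.
Base term: 21 April 2007 + 15 years → 21 April 2022.
Appellate Stay Credit: +170 days → 8 October 2022.
Examination Delay Credit: +291 days → 26 July 2023.

July 26, 2023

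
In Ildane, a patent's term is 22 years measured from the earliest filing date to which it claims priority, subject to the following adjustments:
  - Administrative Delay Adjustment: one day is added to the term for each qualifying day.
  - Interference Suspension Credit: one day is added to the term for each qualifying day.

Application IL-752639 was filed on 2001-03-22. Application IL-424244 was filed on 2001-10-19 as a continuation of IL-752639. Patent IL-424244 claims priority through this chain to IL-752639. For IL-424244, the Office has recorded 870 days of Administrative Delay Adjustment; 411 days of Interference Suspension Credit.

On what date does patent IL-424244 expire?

Earliest priority filing: 22 March 2001.
Base term: 22 March 2001 + 22 years → 22 March 2023.
Administrative Delay Adjustment: +870 days → 8 August 2025.
Interference Suspension Credit: +411 days → 23 September 2026.

September 23, 2026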